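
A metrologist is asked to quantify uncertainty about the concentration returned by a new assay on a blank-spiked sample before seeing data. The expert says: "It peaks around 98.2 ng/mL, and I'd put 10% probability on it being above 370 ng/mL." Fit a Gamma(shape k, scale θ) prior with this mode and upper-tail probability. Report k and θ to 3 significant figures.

Gamma(k,θ) with k>1 has mode (k−1)θ, so θ = 98.2/(k−1).
Need P(X < 370) = 0.9 with θ tied to k this way. Start at k = 2, θ = 98.2: P(X<370) ≈ 0.890.
Too low — raise k to concentrate. Iterating converges to k ≈ 2.05.
Then θ = 98.2/(2.05−1) ≈ 93.2.

k ≈ 2.05, θ ≈ 93.2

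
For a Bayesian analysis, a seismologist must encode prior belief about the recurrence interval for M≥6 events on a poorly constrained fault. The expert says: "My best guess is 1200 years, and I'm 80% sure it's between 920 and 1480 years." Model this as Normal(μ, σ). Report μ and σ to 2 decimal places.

μ = 1200.00, σ = 218.49

A symmetric 80% interval runs μ ± z·σ with z = 1.282.
Half-width = 280, so σ = 280/1.282 = 218.49.
μ is the stated best guess, 1200.00.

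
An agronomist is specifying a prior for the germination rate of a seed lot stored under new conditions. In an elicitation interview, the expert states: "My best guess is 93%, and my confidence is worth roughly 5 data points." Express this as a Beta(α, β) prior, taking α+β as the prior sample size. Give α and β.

α = 4.65, β = 0.35

Under the effective-sample-size interpretation, Beta(α, β) has prior mean α/(α+β) and prior sample size α+β.
So α+β = 5 and α/(α+β) = 0.93, giving α = 0.93·5 = 4.65 and β = 5 − 4.65 = 0.35.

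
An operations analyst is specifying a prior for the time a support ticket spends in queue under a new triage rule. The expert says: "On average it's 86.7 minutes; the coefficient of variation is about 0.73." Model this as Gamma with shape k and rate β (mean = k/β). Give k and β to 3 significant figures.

For Gamma(k, rate β): mean = k/β, variance = k/β², so CV = 1/√k.
CV = 0.73, hence k = 1/CV² = 1.88.
Then β = k/mean = 1.88/86.7 = 0.0216.

k ≈ 1.88, β ≈ 0.0216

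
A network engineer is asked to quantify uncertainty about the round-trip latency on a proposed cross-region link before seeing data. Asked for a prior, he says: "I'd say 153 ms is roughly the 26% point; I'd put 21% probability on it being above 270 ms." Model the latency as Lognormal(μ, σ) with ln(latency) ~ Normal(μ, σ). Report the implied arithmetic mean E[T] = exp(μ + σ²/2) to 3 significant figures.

E[T] ≈ 213 ms

If T ~ Lognormal(μ,σ) then ln T ~ Normal(μ,σ), so the p-quantile of ln T is μ + z_p·σ.
ln(153) = 5.03 and ln(270) = 5.598; z_{0.26} = -0.6433, z_{0.79} = 0.8064.
σ = (5.598 − 5.03)/(0.8064 − (-0.6433)) = 0.392.
μ = 5.03 − (-0.6433)·0.392 = 5.282.
E[T] = exp(μ + σ²/2) = exp(5.282 + 0.0767) = 213 ms.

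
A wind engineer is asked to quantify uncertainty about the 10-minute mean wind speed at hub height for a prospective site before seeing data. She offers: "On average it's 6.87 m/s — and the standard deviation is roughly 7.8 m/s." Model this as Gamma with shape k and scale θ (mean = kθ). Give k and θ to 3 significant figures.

k ≈ 0.776, θ ≈ 8.86

For Gamma(k, scale θ): mean = kθ, variance = kθ², so CV = 1/√k.
CV = SD/mean = 7.8/6.87 = 1.135, hence k = 1/CV² = 0.776.
Then θ = mean/k = 6.87/0.776 = 8.86.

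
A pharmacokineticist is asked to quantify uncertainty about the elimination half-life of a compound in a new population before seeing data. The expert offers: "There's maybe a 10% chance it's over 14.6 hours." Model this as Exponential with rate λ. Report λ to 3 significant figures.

λ ≈ 0.158

P(T > 14.6) = e^(−λ·14.6) = 0.1, so λ = −ln(0.1)/14.6 = 0.158.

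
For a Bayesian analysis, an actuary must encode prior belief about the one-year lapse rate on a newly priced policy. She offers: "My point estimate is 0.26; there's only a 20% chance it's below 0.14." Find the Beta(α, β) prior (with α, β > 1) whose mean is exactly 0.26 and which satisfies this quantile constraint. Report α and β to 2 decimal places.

α ≈ 2.54, β ≈ 7.24

With mean 0.26 fixed, write α = 0.26s, β = 0.74s where s = α+β.
Need P(θ < 0.14) = 0.2 under Beta(0.26s, 0.74s). Normal approximation: (q−m)/√(m(1−m)/s) ≈ z_{0.2} = -0.842, so s ≈ 0.26·0.74·(-0.842)²/(0.14−0.26)² = 9.5.
At s = 9.5: P(θ<0.14) ≈ 0.205. Adjusting to match 0.2 gives s ≈ 9.79.
So α = 0.26·9.79 ≈ 2.54, β = 0.74·9.79 ≈ 7.24.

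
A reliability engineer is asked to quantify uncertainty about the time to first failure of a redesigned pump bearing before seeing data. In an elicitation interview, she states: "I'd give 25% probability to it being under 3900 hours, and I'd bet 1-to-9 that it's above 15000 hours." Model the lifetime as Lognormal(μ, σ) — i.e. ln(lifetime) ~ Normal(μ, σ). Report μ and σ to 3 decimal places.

If T ~ Lognormal(μ,σ) then ln T ~ Normal(μ,σ), so the p-quantile of ln T is μ + z_p·σ.
ln(3900) = 8.269 and ln(15000) = 9.616; z_{0.25} = -0.6745, z_{0.9} = 1.282.
σ = (9.616 − 8.269)/(1.282 − (-0.6745)) = 0.689.
μ = 8.269 − (-0.6745)·0.689 = 8.733.

μ ≈ 8.733, σ ≈ 0.689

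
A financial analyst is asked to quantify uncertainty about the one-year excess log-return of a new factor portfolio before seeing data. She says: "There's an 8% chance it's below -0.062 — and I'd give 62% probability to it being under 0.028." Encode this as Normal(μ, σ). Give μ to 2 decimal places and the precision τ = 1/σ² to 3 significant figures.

μ = 0.01, τ = 361

The p-quantile of Normal(μ,σ) is μ + z_p·σ, with z_{0.08} = -1.405 and z_{0.62} = 0.3055.
Eliminate σ: μ = (z₂·x₁ − z₁·x₂)/(z₂ − z₁) = (0.3055·-0.062 − (-1.405)·0.028)/1.711 = 0.01.
Then σ = (x₂ − x₁)/(z₂ − z₁) = (0.028 − -0.062)/1.711 = 0.05.
Precision τ = 1/σ² = 1/0.05261² = 361.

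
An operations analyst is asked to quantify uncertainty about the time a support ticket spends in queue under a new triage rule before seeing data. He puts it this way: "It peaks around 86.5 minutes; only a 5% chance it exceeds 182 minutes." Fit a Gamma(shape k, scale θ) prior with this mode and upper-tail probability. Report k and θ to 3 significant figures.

k ≈ 5.99, θ ≈ 17.3

Gamma(k,θ) with k>1 has mode (k−1)θ, so θ = 86.5/(k−1).
Need P(X < 182) = 0.95 with θ tied to k this way. Start at k = 2, θ = 86.5: P(X<182) ≈ 0.621.
Too low — raise k to concentrate. Iterating converges to k ≈ 5.99.
Then θ = 86.5/(5.99−1) ≈ 17.3.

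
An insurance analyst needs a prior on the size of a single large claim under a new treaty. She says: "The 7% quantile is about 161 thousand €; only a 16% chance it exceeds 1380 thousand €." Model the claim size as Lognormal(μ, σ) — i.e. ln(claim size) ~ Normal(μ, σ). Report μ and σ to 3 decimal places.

If T ~ Lognormal(μ,σ) then ln T ~ Normal(μ,σ), so the p-quantile of ln T is μ + z_p·σ.
ln(161) = 5.081 and ln(1380) = 7.23; z_{0.07} = -1.476, z_{0.84} = 0.9945.
σ = (7.23 − 5.081)/(0.9945 − (-1.476)) = 0.870.
μ = 5.081 − (-1.476)·0.870 = 6.365.

μ ≈ 6.365, σ ≈ 0.870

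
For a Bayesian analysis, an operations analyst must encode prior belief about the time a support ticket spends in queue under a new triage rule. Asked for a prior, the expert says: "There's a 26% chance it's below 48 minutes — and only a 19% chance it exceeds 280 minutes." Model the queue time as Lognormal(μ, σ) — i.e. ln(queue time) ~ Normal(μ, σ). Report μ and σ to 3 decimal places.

μ ≈ 4.617, σ ≈ 1.159

If T ~ Lognormal(μ,σ) then ln T ~ Normal(μ,σ), so the p-quantile of ln T is μ + z_p·σ.
ln(48) = 3.871 and ln(280) = 5.635; z_{0.26} = -0.6433, z_{0.81} = 0.8779.
σ = (5.635 − 3.871)/(0.8779 − (-0.6433)) = 1.159.
μ = 3.871 − (-0.6433)·1.159 = 4.617.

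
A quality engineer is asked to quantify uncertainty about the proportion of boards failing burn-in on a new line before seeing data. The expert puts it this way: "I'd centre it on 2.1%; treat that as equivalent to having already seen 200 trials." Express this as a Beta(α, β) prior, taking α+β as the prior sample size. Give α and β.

α = 4.2, β = 195.8

Under the effective-sample-size interpretation, Beta(α, β) has prior mean α/(α+β) and prior sample size α+β.
So α+β = 200 and α/(α+β) = 0.021, giving α = 0.021·200 = 4.2 and β = 200 − 4.2 = 195.8.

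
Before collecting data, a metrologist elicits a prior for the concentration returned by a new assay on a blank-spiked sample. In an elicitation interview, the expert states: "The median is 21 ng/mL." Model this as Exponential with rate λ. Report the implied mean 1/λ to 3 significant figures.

Exponential median = ln 2 / λ, so λ = ln 2 / 21.0 = 0.033.
Mean = 1/λ = 30.3 ng/mL.

mean ≈ 30.3 ng/mL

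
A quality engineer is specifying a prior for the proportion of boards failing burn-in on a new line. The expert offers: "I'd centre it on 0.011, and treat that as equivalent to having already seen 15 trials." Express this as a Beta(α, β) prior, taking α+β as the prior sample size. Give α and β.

α = 0.165, β = 14.835

Under the effective-sample-size interpretation, Beta(α, β) has prior mean α/(α+β) and prior sample size α+β.
So α+β = 15 and α/(α+β) = 0.011, giving α = 0.011·15 = 0.165 and β = 15 − 0.165 = 14.835.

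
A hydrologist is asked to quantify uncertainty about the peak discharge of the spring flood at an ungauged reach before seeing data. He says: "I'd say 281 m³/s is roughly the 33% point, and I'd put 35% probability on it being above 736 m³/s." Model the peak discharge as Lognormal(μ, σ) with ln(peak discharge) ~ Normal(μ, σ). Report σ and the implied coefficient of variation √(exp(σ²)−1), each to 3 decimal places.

If T ~ Lognormal(μ,σ) then ln T ~ Normal(μ,σ), so the p-quantile of ln T is μ + z_p·σ.
ln(281) = 5.638 and ln(736) = 6.601; z_{0.33} = -0.4399, z_{0.65} = 0.3853.
σ = (6.601 − 5.638)/(0.3853 − (-0.4399)) = 1.167.
μ = 5.638 − (-0.4399)·1.167 = 6.152.
CV = √(exp(σ²)−1) = √(exp(1.3614)−1) = 1.703.

σ ≈ 1.167, CV ≈ 1.703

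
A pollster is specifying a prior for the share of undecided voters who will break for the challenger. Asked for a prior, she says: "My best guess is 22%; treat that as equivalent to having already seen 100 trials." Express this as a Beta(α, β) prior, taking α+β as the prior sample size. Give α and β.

Under the effective-sample-size interpretation, Beta(α, β) has prior mean α/(α+β) and prior sample size α+β.
So α+β = 100 and α/(α+β) = 0.22, giving α = 0.22·100 = 22 and β = 100 − 22 = 78.

α = 22, β = 78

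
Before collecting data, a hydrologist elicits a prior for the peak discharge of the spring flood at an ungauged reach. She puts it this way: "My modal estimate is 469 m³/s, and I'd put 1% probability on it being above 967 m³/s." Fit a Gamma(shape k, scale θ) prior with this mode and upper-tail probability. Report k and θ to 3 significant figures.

Gamma(k,θ) with k>1 has mode (k−1)θ, so θ = 469/(k−1).
Need P(X < 967) = 0.99 with θ tied to k this way. Start at k = 2, θ = 469: P(X<967) ≈ 0.610.
Too low — raise k to concentrate. Iterating converges to k ≈ 10.3.
Then θ = 469/(10.3−1) ≈ 50.3.

k ≈ 10.3, θ ≈ 50.3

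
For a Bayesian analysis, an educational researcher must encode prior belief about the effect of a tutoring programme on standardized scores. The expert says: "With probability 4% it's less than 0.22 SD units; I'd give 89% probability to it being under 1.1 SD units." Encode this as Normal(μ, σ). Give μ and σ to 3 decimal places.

μ = 0.737, σ = 0.296

The p-quantile of Normal(μ,σ) is μ + z_p·σ, with z_{0.04} = -1.751 and z_{0.89} = 1.227.
Eliminate σ: μ = (z₂·x₁ − z₁·x₂)/(z₂ − z₁) = (1.227·0.22 − (-1.751)·1.1)/2.977 = 0.737.
Then σ = (x₂ − x₁)/(z₂ − z₁) = (1.1 − 0.22)/2.977 = 0.296.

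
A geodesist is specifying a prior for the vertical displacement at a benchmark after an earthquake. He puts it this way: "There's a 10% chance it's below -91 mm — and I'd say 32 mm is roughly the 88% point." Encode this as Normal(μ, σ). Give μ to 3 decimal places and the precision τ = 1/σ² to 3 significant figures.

For Normal(μ,σ), the p-quantile is μ + z_p·σ. Here z_{0.1} = -1.282, z_{0.88} = 1.175.
So -91 = μ − 1.282σ and 32 = μ + 1.175σ.
Subtracting: σ = (32 − -91)/(1.175 − (-1.282)) = 50.070.
Then μ = -91 − (-1.282)·50.070 = -26.832.
Precision τ = 1/σ² = 1/50.07² = 0.000399.

μ = -26.832, τ = 0.000399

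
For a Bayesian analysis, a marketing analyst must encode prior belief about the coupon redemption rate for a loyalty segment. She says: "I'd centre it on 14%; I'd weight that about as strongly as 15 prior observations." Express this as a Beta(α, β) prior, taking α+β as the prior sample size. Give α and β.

α = 2.1, β = 12.9

Under the effective-sample-size interpretation, Beta(α, β) has prior mean α/(α+β) and prior sample size α+β.
So α+β = 15 and α/(α+β) = 0.14, giving α = 0.14·15 = 2.1 and β = 15 − 2.1 = 12.9.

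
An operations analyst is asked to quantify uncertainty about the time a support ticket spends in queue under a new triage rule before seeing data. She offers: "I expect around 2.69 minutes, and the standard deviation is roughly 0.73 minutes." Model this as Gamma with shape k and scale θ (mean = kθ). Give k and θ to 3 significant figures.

k ≈ 13.6, θ ≈ 0.198

For Gamma(k, scale θ): mean = kθ, variance = kθ², so CV = 1/√k.
CV = SD/mean = 0.73/2.69 = 0.2714, hence k = 1/CV² = 13.6.
Then θ = mean/k = 2.69/13.6 = 0.198.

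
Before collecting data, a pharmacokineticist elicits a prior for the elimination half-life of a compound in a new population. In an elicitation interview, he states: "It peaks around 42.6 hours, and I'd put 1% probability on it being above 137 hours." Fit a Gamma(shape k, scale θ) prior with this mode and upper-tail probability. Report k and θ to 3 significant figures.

k ≈ 4.24, θ ≈ 13.1

Gamma(k,θ) with k>1 has mode (k−1)θ, so θ = 42.6/(k−1).
Need P(X < 137) = 0.99 with θ tied to k this way. Start at k = 2, θ = 42.6: P(X<137) ≈ 0.831.
Too low — raise k to concentrate. Iterating converges to k ≈ 4.24.
Then θ = 42.6/(4.24−1) ≈ 13.1.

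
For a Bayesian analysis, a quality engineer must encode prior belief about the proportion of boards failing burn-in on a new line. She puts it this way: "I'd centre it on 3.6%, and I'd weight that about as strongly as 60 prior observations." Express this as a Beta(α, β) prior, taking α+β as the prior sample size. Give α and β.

α = 2.16, β = 57.84

Under the effective-sample-size interpretation, Beta(α, β) has prior mean α/(α+β) and prior sample size α+β.
So α+β = 60 and α/(α+β) = 0.036, giving α = 0.036·60 = 2.16 and β = 60 − 2.16 = 57.84.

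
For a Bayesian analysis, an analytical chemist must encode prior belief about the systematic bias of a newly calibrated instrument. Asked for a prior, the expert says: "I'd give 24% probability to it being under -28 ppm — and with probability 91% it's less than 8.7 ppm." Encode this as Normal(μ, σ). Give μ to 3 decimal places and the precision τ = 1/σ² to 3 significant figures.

μ = -15.337, τ = 0.00311

The p-quantile of Normal(μ,σ) is μ + z_p·σ, with z_{0.24} = -0.7063 and z_{0.91} = 1.341.
Eliminate σ: μ = (z₂·x₁ − z₁·x₂)/(z₂ − z₁) = (1.341·-28 − (-0.7063)·8.7)/2.047 = -15.337.
Then σ = (x₂ − x₁)/(z₂ − z₁) = (8.7 − -28)/2.047 = 17.928.
Precision τ = 1/σ² = 1/17.93² = 0.00311.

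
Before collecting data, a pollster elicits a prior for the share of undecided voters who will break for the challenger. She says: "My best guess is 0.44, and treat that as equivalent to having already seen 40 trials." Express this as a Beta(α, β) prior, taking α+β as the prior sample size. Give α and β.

α = 17.6, β = 22.4

Under the effective-sample-size interpretation, Beta(α, β) has prior mean α/(α+β) and prior sample size α+β.
So α+β = 40 and α/(α+β) = 0.44, giving α = 0.44·40 = 17.6 and β = 40 − 17.6 = 22.4.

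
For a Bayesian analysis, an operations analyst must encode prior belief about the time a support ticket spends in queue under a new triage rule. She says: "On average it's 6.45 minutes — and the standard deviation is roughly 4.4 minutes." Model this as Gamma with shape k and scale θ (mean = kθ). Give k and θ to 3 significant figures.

For Gamma(k, scale θ): mean = kθ, variance = kθ², so CV = 1/√k.
CV = SD/mean = 4.4/6.45 = 0.6822, hence k = 1/CV² = 2.15.
Then θ = mean/k = 6.45/2.15 = 3.

k ≈ 2.15, θ ≈ 3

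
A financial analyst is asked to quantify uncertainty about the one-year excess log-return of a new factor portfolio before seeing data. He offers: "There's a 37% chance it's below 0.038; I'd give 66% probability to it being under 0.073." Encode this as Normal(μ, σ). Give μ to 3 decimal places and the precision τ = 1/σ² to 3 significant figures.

μ = 0.054, τ = 452

The p-quantile of Normal(μ,σ) is μ + z_p·σ, with z_{0.37} = -0.3319 and z_{0.66} = 0.4125.
Eliminate σ: μ = (z₂·x₁ − z₁·x₂)/(z₂ − z₁) = (0.4125·0.038 − (-0.3319)·0.073)/0.7443 = 0.054.
Then σ = (x₂ − x₁)/(z₂ − z₁) = (0.073 − 0.038)/0.7443 = 0.047.
Precision τ = 1/σ² = 1/0.04702² = 452.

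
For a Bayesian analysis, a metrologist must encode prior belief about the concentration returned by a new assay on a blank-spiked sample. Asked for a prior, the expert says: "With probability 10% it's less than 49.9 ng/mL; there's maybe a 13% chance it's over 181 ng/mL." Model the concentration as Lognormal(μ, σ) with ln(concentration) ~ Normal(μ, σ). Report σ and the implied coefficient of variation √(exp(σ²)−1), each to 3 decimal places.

If T ~ Lognormal(μ,σ) then ln T ~ Normal(μ,σ), so the p-quantile of ln T is μ + z_p·σ.
ln(49.9) = 3.91 and ln(181) = 5.198; z_{0.1} = -1.282, z_{0.87} = 1.126.
σ = (5.198 − 3.91)/(1.126 − (-1.282)) = 0.535.
μ = 3.91 − (-1.282)·0.535 = 4.596.
CV = √(exp(σ²)−1) = √(exp(0.2863)−1) = 0.576.

σ ≈ 0.535, CV ≈ 0.576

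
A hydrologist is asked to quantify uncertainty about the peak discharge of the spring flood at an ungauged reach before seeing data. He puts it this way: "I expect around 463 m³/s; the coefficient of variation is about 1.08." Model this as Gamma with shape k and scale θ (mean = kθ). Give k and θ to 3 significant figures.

k ≈ 0.857, θ ≈ 540

For Gamma(k, scale θ): mean = kθ, variance = kθ², so CV = 1/√k.
CV = 1.08, hence k = 1/CV² = 0.857.
Then θ = mean/k = 463/0.857 = 540.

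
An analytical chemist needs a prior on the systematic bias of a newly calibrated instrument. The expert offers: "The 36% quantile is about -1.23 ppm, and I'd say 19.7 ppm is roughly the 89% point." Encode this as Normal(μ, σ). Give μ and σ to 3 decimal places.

For Normal(μ,σ), the p-quantile is μ + z_p·σ. Here z_{0.36} = -0.3585, z_{0.89} = 1.227.
So -1.23 = μ − 0.3585σ and 19.7 = μ + 1.227σ.
Subtracting: σ = (19.7 − -1.23)/(1.227 − (-0.3585)) = 13.205.
Then μ = -1.23 − (-0.3585)·13.205 = 3.504.

μ = 3.504, σ = 13.205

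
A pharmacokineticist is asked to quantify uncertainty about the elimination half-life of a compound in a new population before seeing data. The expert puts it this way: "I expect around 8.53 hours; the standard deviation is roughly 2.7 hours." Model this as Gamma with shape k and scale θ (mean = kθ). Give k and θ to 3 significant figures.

For Gamma(k, scale θ): mean = kθ, variance = kθ², so CV = 1/√k.
CV = SD/mean = 2.7/8.53 = 0.3165, hence k = 1/CV² = 9.98.
Then θ = mean/k = 8.53/9.98 = 0.855.

k ≈ 9.98, θ ≈ 0.855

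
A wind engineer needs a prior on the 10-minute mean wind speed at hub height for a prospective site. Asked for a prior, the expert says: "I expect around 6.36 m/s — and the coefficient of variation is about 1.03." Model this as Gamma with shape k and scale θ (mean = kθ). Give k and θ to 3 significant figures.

k ≈ 0.943, θ ≈ 6.75

For Gamma(k, scale θ): mean = kθ, variance = kθ², so CV = 1/√k.
CV = 1.03, hence k = 1/CV² = 0.943.
Then θ = mean/k = 6.36/0.943 = 6.75.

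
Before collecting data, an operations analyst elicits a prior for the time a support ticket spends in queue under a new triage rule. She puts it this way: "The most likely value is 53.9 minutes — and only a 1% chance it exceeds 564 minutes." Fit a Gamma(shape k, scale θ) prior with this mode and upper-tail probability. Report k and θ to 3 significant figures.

k ≈ 1.55, θ ≈ 97.6

Gamma(k,θ) with k>1 has mode (k−1)θ, so θ = 53.9/(k−1).
Need P(X < 564) = 0.99 with θ tied to k this way. Start at k = 2, θ = 53.9: P(X<564) ≈ 1.000.
Too high — lower k to spread out. Iterating converges to k ≈ 1.55.
Then θ = 53.9/(1.55−1) ≈ 97.6.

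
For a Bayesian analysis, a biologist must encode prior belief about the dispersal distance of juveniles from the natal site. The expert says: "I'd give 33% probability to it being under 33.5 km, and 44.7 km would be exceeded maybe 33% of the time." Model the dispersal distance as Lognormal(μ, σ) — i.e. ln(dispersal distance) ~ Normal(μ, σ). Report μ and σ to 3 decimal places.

If T ~ Lognormal(μ,σ) then ln T ~ Normal(μ,σ), so the p-quantile of ln T is μ + z_p·σ.
ln(33.5) = 3.512 and ln(44.7) = 3.8; z_{0.33} = -0.4399, z_{0.67} = 0.4399.
σ = (3.8 − 3.512)/(0.4399 − (-0.4399)) = 0.328.
μ = 3.512 − (-0.4399)·0.328 = 3.656.

μ ≈ 3.656, σ ≈ 0.328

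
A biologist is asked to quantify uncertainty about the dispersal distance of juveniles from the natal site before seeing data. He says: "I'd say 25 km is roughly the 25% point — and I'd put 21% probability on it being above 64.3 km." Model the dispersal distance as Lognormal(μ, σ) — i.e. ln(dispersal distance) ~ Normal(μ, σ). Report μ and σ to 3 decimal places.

If T ~ Lognormal(μ,σ) then ln T ~ Normal(μ,σ), so the p-quantile of ln T is μ + z_p·σ.
ln(25) = 3.219 and ln(64.3) = 4.164; z_{0.25} = -0.6745, z_{0.79} = 0.8064.
σ = (4.164 − 3.219)/(0.8064 − (-0.6745)) = 0.638.
μ = 3.219 − (-0.6745)·0.638 = 3.649.

μ ≈ 3.649, σ ≈ 0.638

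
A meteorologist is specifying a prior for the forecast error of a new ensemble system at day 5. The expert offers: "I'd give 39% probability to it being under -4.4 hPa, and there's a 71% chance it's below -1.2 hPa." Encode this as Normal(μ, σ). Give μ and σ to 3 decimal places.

The p-quantile of Normal(μ,σ) is μ + z_p·σ, with z_{0.39} = -0.2793 and z_{0.71} = 0.5534.
Eliminate σ: μ = (z₂·x₁ − z₁·x₂)/(z₂ − z₁) = (0.5534·-4.4 − (-0.2793)·-1.2)/0.8327 = -3.327.
Then σ = (x₂ − x₁)/(z₂ − z₁) = (-1.2 − -4.4)/0.8327 = 3.843.

μ = -3.327, σ = 3.843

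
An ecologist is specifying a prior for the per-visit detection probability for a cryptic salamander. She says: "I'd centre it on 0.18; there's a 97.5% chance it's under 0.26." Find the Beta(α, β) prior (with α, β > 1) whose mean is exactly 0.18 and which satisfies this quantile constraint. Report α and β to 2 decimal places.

α ≈ 18.27, β ≈ 83.24

With mean 0.18 fixed, write α = 0.18s, β = 0.82s where s = α+β.
Need P(θ < 0.26) = 0.975 under Beta(0.18s, 0.82s). Normal approximation: (q−m)/√(m(1−m)/s) ≈ z_{0.975} = 1.96, so s ≈ 0.18·0.82·(1.96)²/(0.26−0.18)² = 88.6.
At s = 88.6: P(θ<0.26) ≈ 0.967. Adjusting to match 0.975 gives s ≈ 101.52.
So α = 0.18·101.52 ≈ 18.27, β = 0.82·101.52 ≈ 83.24.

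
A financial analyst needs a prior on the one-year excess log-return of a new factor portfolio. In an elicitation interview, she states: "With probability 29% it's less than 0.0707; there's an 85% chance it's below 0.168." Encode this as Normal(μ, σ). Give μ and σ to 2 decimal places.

μ = 0.10, σ = 0.06

For Normal(μ,σ), the p-quantile is μ + z_p·σ. Here z_{0.29} = -0.5534, z_{0.85} = 1.036.
So 0.0707 = μ − 0.5534σ and 0.168 = μ + 1.036σ.
Subtracting: σ = (0.168 − 0.0707)/(1.036 − (-0.5534)) = 0.06.
Then μ = 0.0707 − (-0.5534)·0.06 = 0.10.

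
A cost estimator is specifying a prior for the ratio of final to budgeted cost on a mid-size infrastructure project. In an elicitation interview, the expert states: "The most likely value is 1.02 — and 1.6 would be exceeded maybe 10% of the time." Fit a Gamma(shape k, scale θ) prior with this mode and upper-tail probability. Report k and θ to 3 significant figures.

Gamma(k,θ) with k>1 has mode (k−1)θ, so θ = 1.02/(k−1).
Need P(X < 1.6) = 0.9 with θ tied to k this way. Start at k = 2, θ = 1.02: P(X<1.6) ≈ 0.465.
Too low — raise k to concentrate. Iterating converges to k ≈ 10.2.
Then θ = 1.02/(10.2−1) ≈ 0.11.

k ≈ 10.2, θ ≈ 0.11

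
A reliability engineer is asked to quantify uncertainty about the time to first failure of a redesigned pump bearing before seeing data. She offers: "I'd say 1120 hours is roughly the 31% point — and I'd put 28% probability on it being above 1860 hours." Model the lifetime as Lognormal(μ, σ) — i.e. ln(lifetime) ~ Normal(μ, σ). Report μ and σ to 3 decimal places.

If T ~ Lognormal(μ,σ) then ln T ~ Normal(μ,σ), so the p-quantile of ln T is μ + z_p·σ.
ln(1120) = 7.021 and ln(1860) = 7.528; z_{0.31} = -0.4959, z_{0.72} = 0.5828.
σ = (7.528 − 7.021)/(0.5828 − (-0.4959)) = 0.470.
μ = 7.021 − (-0.4959)·0.470 = 7.254.

μ ≈ 7.254, σ ≈ 0.470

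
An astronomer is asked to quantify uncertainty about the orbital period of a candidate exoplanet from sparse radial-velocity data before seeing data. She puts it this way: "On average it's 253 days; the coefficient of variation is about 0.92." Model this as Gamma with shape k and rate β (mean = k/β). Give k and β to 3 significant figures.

For Gamma(k, rate β): mean = k/β, variance = k/β², so CV = 1/√k.
CV = 0.92, hence k = 1/CV² = 1.18.
Then β = k/mean = 1.18/253 = 0.00467.

k ≈ 1.18, β ≈ 0.00467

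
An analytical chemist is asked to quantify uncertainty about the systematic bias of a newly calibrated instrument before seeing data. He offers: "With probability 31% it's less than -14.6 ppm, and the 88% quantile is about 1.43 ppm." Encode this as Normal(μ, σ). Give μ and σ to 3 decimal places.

The p-quantile of Normal(μ,σ) is μ + z_p·σ, with z_{0.31} = -0.4959 and z_{0.88} = 1.175.
Eliminate σ: μ = (z₂·x₁ − z₁·x₂)/(z₂ − z₁) = (1.175·-14.6 − (-0.4959)·1.43)/1.671 = -9.843.
Then σ = (x₂ − x₁)/(z₂ − z₁) = (1.43 − -14.6)/1.671 = 9.594.

μ = -9.843, σ = 9.594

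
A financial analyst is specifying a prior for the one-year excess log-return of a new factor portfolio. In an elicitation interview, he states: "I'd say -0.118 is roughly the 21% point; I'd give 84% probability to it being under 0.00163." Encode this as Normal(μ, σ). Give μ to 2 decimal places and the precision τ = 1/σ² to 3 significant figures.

The p-quantile of Normal(μ,σ) is μ + z_p·σ, with z_{0.21} = -0.8064 and z_{0.84} = 0.9945.
Eliminate σ: μ = (z₂·x₁ − z₁·x₂)/(z₂ − z₁) = (0.9945·-0.118 − (-0.8064)·0.00163)/1.801 = -0.06.
Then σ = (x₂ − x₁)/(z₂ − z₁) = (0.00163 − -0.118)/1.801 = 0.07.
Precision τ = 1/σ² = 1/0.06643² = 227.

μ = -0.06, τ = 227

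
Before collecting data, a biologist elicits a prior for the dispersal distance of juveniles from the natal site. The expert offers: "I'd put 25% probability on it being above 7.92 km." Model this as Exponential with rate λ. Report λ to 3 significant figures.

λ ≈ 0.175

P(T > 7.92) = e^(−λ·7.92) = 0.25, so λ = −ln(0.25)/7.92 = 0.175.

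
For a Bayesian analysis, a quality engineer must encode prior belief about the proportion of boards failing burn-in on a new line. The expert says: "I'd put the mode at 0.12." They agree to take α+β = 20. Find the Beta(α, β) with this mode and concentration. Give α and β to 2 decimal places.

α = 3.16, β = 16.84

For α,β > 1 the Beta mode is (α−1)/(α+β−2). With α+β = 20, the mode is (α−1)/18.
Set (α−1)/18 = 0.12 → α = 1 + 0.12·18 = 3.16.
β = 20 − α = 16.84.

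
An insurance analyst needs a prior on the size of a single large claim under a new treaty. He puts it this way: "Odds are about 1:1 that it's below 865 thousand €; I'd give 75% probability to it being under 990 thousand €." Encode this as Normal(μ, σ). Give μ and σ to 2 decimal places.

For Normal(μ,σ), the p-quantile is μ + z_p·σ. Here z_{0.5} = 0, z_{0.75} = 0.6745.
So 865 = μ + 0σ and 990 = μ + 0.6745σ.
Subtracting: σ = (990 − 865)/(0.6745 − (0)) = 185.33.
Then μ = 865 − (0)·185.33 = 865.00.

μ = 865.00, σ = 185.33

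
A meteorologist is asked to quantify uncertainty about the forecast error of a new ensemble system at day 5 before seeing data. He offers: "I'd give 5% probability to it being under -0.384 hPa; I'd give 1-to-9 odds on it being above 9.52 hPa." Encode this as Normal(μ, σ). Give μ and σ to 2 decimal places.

μ = 5.18, σ = 3.38

The p-quantile of Normal(μ,σ) is μ + z_p·σ, with z_{0.05} = -1.645 and z_{0.9} = 1.282.
Eliminate σ: μ = (z₂·x₁ − z₁·x₂)/(z₂ − z₁) = (1.282·-0.384 − (-1.645)·9.52)/2.926 = 5.18.
Then σ = (x₂ − x₁)/(z₂ − z₁) = (9.52 − -0.384)/2.926 = 3.38.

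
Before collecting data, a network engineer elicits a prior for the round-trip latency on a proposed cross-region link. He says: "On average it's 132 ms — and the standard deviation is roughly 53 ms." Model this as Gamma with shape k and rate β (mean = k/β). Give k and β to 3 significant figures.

k ≈ 6.2, β ≈ 0.047

For Gamma(k, rate β): mean = k/β, variance = k/β², so CV = 1/√k.
CV = SD/mean = 53/132 = 0.4015, hence k = 1/CV² = 6.2.
Then β = k/mean = 6.2/132 = 0.047.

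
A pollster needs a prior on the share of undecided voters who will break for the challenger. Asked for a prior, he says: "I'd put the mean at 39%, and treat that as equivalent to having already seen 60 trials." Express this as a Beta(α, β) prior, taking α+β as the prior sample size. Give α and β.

Under the effective-sample-size interpretation, Beta(α, β) has prior mean α/(α+β) and prior sample size α+β.
So α+β = 60 and α/(α+β) = 0.39, giving α = 0.39·60 = 23.4 and β = 60 − 23.4 = 36.6.

α = 23.4, β = 36.6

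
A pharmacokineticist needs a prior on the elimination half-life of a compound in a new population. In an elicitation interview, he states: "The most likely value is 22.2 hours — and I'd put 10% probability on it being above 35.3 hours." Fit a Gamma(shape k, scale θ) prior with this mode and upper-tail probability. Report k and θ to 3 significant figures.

k ≈ 9.73, θ ≈ 2.54

Gamma(k,θ) with k>1 has mode (k−1)θ, so θ = 22.2/(k−1).
Need P(X < 35.3) = 0.9 with θ tied to k this way. Start at k = 2, θ = 22.2: P(X<35.3) ≈ 0.472.
Too low — raise k to concentrate. Iterating converges to k ≈ 9.73.
Then θ = 22.2/(9.73−1) ≈ 2.54.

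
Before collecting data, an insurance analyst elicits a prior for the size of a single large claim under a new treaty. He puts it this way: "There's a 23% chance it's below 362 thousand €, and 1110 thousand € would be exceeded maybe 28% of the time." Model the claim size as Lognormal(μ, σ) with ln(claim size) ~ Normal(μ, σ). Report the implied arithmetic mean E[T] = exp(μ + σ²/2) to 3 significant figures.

E[T] ≈ 970 thousand €

If T ~ Lognormal(μ,σ) then ln T ~ Normal(μ,σ), so the p-quantile of ln T is μ + z_p·σ.
ln(362) = 5.892 and ln(1110) = 7.012; z_{0.23} = -0.7388, z_{0.72} = 0.5828.
σ = (7.012 − 5.892)/(0.5828 − (-0.7388)) = 0.848.
μ = 5.892 − (-0.7388)·0.848 = 6.518.
E[T] = exp(μ + σ²/2) = exp(6.518 + 0.3593) = 970 thousand €.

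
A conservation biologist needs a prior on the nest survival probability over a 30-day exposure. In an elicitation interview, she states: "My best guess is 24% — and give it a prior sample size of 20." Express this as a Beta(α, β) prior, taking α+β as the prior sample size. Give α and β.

α = 4.8, β = 15.2

Under the effective-sample-size interpretation, Beta(α, β) has prior mean α/(α+β) and prior sample size α+β.
So α+β = 20 and α/(α+β) = 0.24, giving α = 0.24·20 = 4.8 and β = 20 − 4.8 = 15.2.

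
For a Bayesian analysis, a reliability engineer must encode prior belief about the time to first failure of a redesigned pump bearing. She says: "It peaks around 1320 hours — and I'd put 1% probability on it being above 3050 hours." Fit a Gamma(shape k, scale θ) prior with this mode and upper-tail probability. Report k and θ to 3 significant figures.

Gamma(k,θ) with k>1 has mode (k−1)θ, so θ = 1320/(k−1).
Need P(X < 3050) = 0.99 with θ tied to k this way. Start at k = 2, θ = 1320: P(X<3050) ≈ 0.672.
Too low — raise k to concentrate. Iterating converges to k ≈ 7.8.
Then θ = 1320/(7.8−1) ≈ 194.

k ≈ 7.8, θ ≈ 194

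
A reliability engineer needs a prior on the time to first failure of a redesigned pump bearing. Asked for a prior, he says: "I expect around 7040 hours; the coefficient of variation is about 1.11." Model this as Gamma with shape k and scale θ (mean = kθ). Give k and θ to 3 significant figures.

k ≈ 0.812, θ ≈ 8670

For Gamma(k, scale θ): mean = kθ, variance = kθ², so CV = 1/√k.
CV = 1.11, hence k = 1/CV² = 0.812.
Then θ = mean/k = 7040/0.812 = 8670.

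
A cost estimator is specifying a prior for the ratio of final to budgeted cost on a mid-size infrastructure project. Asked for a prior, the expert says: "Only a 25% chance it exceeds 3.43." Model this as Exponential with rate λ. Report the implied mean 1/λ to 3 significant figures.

mean ≈ 2.47

P(T > 3.43) = e^(−λ·3.43) = 0.25, so λ = −ln(0.25)/3.43 = 0.404.
Mean = 1/λ = 2.47.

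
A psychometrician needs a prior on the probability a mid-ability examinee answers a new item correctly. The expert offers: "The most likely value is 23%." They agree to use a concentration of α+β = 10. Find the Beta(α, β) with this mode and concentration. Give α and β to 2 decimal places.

For α,β > 1 the Beta mode is (α−1)/(α+β−2). With α+β = 10, the mode is (α−1)/8.
Set (α−1)/8 = 0.23 → α = 1 + 0.23·8 = 2.84.
β = 10 − α = 7.16.

α = 2.84, β = 7.16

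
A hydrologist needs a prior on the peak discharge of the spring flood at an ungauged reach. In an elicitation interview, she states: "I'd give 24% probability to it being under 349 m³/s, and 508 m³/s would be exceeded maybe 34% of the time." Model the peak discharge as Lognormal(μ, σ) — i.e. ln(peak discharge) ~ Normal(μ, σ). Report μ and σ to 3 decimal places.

If T ~ Lognormal(μ,σ) then ln T ~ Normal(μ,σ), so the p-quantile of ln T is μ + z_p·σ.
ln(349) = 5.855 and ln(508) = 6.23; z_{0.24} = -0.7063, z_{0.66} = 0.4125.
σ = (6.23 − 5.855)/(0.4125 − (-0.7063)) = 0.336.
μ = 5.855 − (-0.7063)·0.336 = 6.092.

μ ≈ 6.092, σ ≈ 0.336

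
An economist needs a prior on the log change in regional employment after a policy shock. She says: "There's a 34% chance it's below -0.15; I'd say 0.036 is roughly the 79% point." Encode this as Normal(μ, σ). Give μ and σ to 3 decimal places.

The p-quantile of Normal(μ,σ) is μ + z_p·σ, with z_{0.34} = -0.4125 and z_{0.79} = 0.8064.
Eliminate σ: μ = (z₂·x₁ − z₁·x₂)/(z₂ − z₁) = (0.8064·-0.15 − (-0.4125)·0.036)/1.219 = -0.087.
Then σ = (x₂ − x₁)/(z₂ − z₁) = (0.036 − -0.15)/1.219 = 0.153.

μ = -0.087, σ = 0.153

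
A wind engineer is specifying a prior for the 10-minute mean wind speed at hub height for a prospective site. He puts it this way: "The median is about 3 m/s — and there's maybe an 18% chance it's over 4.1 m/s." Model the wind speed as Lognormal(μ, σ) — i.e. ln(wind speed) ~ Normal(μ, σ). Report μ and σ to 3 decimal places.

If T ~ Lognormal(μ,σ) then ln T ~ Normal(μ,σ), so the p-quantile of ln T is μ + z_p·σ.
ln(3) = 1.099 and ln(4.1) = 1.411; z_{0.5} = 0, z_{0.82} = 0.9154.
σ = (1.411 − 1.099)/(0.9154 − (0)) = 0.341.
μ = 1.099 − (0)·0.341 = 1.099.

μ ≈ 1.099, σ ≈ 0.341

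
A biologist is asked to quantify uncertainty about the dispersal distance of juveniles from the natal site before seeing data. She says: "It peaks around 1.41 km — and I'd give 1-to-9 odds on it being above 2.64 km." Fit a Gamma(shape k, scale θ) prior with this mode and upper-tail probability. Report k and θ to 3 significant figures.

Gamma(k,θ) with k>1 has mode (k−1)θ, so θ = 1.41/(k−1).
Need P(X < 2.64) = 0.9 with θ tied to k this way. Start at k = 2, θ = 1.41: P(X<2.64) ≈ 0.558.
Too low — raise k to concentrate. Iterating converges to k ≈ 5.86.
Then θ = 1.41/(5.86−1) ≈ 0.29.

k ≈ 5.86, θ ≈ 0.29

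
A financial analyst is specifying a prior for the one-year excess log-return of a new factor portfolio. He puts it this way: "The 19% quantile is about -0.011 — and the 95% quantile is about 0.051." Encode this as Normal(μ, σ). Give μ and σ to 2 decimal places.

μ = 0.01, σ = 0.02

The p-quantile of Normal(μ,σ) is μ + z_p·σ, with z_{0.19} = -0.8779 and z_{0.95} = 1.645.
Eliminate σ: μ = (z₂·x₁ − z₁·x₂)/(z₂ − z₁) = (1.645·-0.011 − (-0.8779)·0.051)/2.523 = 0.01.
Then σ = (x₂ − x₁)/(z₂ − z₁) = (0.051 − -0.011)/2.523 = 0.02.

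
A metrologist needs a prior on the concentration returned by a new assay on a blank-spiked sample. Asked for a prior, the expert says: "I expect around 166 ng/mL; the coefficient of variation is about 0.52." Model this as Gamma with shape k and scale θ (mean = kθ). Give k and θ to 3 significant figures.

k ≈ 3.7, θ ≈ 44.9

For Gamma(k, scale θ): mean = kθ, variance = kθ², so CV = 1/√k.
CV = 0.52, hence k = 1/CV² = 3.7.
Then θ = mean/k = 166/3.7 = 44.9.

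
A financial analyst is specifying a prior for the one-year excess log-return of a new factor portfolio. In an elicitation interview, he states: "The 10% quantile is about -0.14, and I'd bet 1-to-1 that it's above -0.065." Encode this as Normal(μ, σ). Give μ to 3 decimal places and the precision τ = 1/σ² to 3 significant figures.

μ = -0.065, τ = 292

The p-quantile of Normal(μ,σ) is μ + z_p·σ, with z_{0.1} = -1.282 and z_{0.5} = 0.
Eliminate σ: μ = (z₂·x₁ − z₁·x₂)/(z₂ − z₁) = (0·-0.14 − (-1.282)·-0.065)/1.282 = -0.065.
Then σ = (x₂ − x₁)/(z₂ − z₁) = (-0.065 − -0.14)/1.282 = 0.059.
Precision τ = 1/σ² = 1/0.05852² = 292.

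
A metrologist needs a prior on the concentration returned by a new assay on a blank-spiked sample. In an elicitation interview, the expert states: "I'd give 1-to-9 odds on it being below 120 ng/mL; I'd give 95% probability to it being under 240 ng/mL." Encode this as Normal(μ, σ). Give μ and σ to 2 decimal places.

μ = 172.55, σ = 41.01

The p-quantile of Normal(μ,σ) is μ + z_p·σ, with z_{0.1} = -1.282 and z_{0.95} = 1.645.
Eliminate σ: μ = (z₂·x₁ − z₁·x₂)/(z₂ − z₁) = (1.645·120 − (-1.282)·240)/2.926 = 172.55.
Then σ = (x₂ − x₁)/(z₂ − z₁) = (240 − 120)/2.926 = 41.01.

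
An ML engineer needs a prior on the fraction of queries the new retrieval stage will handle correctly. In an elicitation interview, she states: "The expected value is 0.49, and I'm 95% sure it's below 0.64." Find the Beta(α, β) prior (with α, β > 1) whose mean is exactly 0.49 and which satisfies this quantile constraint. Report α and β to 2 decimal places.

α ≈ 14.37, β ≈ 14.96

With mean 0.49 fixed, write α = 0.49s, β = 0.51s where s = α+β.
Need P(θ < 0.64) = 0.95 under Beta(0.49s, 0.51s). Normal approximation: (q−m)/√(m(1−m)/s) ≈ z_{0.95} = 1.64, so s ≈ 0.49·0.51·(1.64)²/(0.64−0.49)² = 30.0.
At s = 30.0: P(θ<0.64) ≈ 0.952. Adjusting to match 0.95 gives s ≈ 29.33.
So α = 0.49·29.33 ≈ 14.37, β = 0.51·29.33 ≈ 14.96.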